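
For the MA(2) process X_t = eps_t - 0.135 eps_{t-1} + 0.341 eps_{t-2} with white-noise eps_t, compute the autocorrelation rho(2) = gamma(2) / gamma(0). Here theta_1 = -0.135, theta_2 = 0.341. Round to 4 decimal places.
\rho(2) = 0.3006

For an MA(q) process with theta_0 = 1, the autocovariance is
  gamma(k) = sigma^2 * sum_{i=0..q-k} theta_i * theta_{i+k},
and rho(k) = gamma(k) / gamma(0). Sigma^2 cancels.
  numerator   = (1)*(0.341) = 0.341.
  denominator = (1)^2 + (-0.135)^2 + (0.341)^2 = 1.134506.
  rho(2) = 0.341 / 1.134506 = 0.3006.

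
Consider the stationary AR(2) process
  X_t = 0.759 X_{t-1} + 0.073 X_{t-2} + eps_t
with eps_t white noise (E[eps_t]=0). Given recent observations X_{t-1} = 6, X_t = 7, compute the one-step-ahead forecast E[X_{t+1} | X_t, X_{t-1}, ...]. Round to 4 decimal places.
E[X_{t+1} \mid \mathcal F_t] = 5.7510

For an AR(p) model X_t = c + sum_i phi_i X_{t-i} + eps_t, the
one-step-ahead conditional mean is
  E[X_{t+1} | X_t, ...] = c + sum_i phi_i X_{t+1-i}.
Substitute known values:
  E[X_{t+1} | ...] = (0.759) * (7) + (0.073) * (6)
                   = 5.7510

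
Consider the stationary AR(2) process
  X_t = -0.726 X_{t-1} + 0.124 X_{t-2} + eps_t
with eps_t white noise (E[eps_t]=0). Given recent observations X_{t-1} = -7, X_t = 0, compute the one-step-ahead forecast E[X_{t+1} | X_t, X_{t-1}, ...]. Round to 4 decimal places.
E[X_{t+1} \mid \mathcal F_t] = -0.8680

For an AR(p) model X_t = c + sum_i phi_i X_{t-i} + eps_t, the
one-step-ahead conditional mean is
  E[X_{t+1} | X_t, ...] = c + sum_i phi_i X_{t+1-i}.
Substitute known values:
  E[X_{t+1} | ...] = (-0.726) * (0) + (0.124) * (-7)
                   = -0.8680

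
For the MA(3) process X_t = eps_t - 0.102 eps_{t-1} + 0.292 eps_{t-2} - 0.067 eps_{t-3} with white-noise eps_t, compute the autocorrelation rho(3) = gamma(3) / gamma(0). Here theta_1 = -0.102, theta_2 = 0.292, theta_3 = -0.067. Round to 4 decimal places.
\rho(3) = -0.0609

For an MA(q) process with theta_0 = 1, the autocovariance is
  gamma(k) = sigma^2 * sum_{i=0..q-k} theta_i * theta_{i+k},
and rho(k) = gamma(k) / gamma(0). Sigma^2 cancels.
  numerator   = (1)*(-0.067) = -0.067.
  denominator = (1)^2 + (-0.102)^2 + (0.292)^2 + (-0.067)^2 = 1.100157.
  rho(3) = -0.067 / 1.100157 = -0.0609.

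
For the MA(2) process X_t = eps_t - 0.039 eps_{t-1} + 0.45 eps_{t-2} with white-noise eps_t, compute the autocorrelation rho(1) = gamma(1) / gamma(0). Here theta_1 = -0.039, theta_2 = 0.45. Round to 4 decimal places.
\rho(1) = -0.0470

For an MA(q) process with theta_0 = 1, the autocovariance is
  gamma(k) = sigma^2 * sum_{i=0..q-k} theta_i * theta_{i+k},
and rho(k) = gamma(k) / gamma(0). Sigma^2 cancels.
  numerator   = (1)*(-0.039) + (-0.039)*(0.45) = -0.05655.
  denominator = (1)^2 + (-0.039)^2 + (0.45)^2 = 1.204021.
  rho(1) = -0.05655 / 1.204021 = -0.0470.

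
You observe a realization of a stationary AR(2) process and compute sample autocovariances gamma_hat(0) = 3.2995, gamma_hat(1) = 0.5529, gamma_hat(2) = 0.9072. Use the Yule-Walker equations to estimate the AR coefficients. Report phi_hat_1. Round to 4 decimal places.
\hat\phi_{1} = 0.1250

The Yule-Walker equations for an AR(p) process read, in matrix form,
  Gamma_p phi = r_p,   with   (Gamma_p)_{ij} = gamma(|i - j|),
                       (r_p)_i = gamma(i),   i,j = 1..p.
Substitute the sample gammas (Toeplitz matrix and right-hand side of size 2):
  Gamma_p = [[3.2995, 0.5529], [0.5529, 3.2995]]
  r_p     = [0.5529, 0.9072]
Written out:
  3.2995 phi_1 + 0.5529 phi_2 = 0.5529
  0.5529 phi_1 + 3.2995 phi_2 = 0.9072
Solve by Cramer's rule:
  det = gamma(0)^2 - gamma(1)^2 = (3.2995)^2 - (0.5529)^2 = 10.88670025 - 0.30569841 = 10.58100184
  phi_hat_1 = [gamma(1) gamma(0) - gamma(1) gamma(2)] / det = [(0.5529)(3.2995) - (0.5529)(0.9072)] / 10.58100184 = 1.32270267 / 10.58100184 = 0.125
  phi_hat_2 = [gamma(0) gamma(2) - gamma(1)^2] / det = [(3.2995)(0.9072) - (0.5529)^2] / 10.58100184 = 2.68760799 / 10.58100184 = 0.254
So phi_hat = [0.1250, 0.2540].
Therefore phi_hat_1 = 0.1250.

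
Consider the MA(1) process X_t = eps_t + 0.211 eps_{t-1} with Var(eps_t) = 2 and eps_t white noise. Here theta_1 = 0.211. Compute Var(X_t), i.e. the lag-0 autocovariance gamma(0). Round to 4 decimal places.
\gamma(0) = 2.0890

For an MA(q) process X_t = eps_t + sum_i theta_i eps_{t-i} with
Var(eps_t) = sigma^2, the variance is
  gamma(0) = sigma^2 * (1 + sum_i theta_i^2).
  sum_i theta_i^2 = (0.211)^2 = 0.044521.
  gamma(0) = 2 * (1 + 0.044521) = 2 * 1.044521 = 2.089042, which rounds to 2.0890.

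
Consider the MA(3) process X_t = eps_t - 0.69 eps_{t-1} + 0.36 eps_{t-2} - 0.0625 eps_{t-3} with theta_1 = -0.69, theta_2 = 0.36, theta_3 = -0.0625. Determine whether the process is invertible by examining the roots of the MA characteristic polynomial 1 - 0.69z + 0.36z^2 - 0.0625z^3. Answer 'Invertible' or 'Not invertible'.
\text{Invertible}

The MA(q) characteristic polynomial is P(z) = 1 - 0.69z + 0.36z^2 - 0.0625z^3.
Invertibility requires all roots to lie outside the unit circle, i.e. |z| > 1 for every root.
Degree 3: look for a simple real root z0 first, then factor out (1 - z/z0) and solve the remaining quadratic.
Testing z0 = 4: P(4) = 1 + (-0.69)(4) + (0.36)(4)^2 + (-0.0625)(4)^3
  = 1 + (-2.76) + (5.76) + (-4) = 0.  So z_0 = 4 is a root, |z_0| = 4.
Divide out the factor (1 - 0.25 z) = (1 - z/z0) (since 1/z0 = 0.25):
  P(z) = (1 - 0.25 z)(1 + (-0.44) z + (0.25) z^2)
  [check: z-coef -0.44 - (0.25) = -0.69; z^2-coef 0.25 - (0.25)(-0.44) = 0.36; z^3-coef -(0.25)(0.25) = -0.0625.]
Remaining roots from the quadratic factor 1 + (-0.44) z + (0.25) z^2:
  Set 1 + (-0.44) z + (0.25) z^2 = 0, i.e. a z^2 + b z + c = 0 with a = 0.25, b = -0.44, c = 1.
  Discriminant D = b^2 - 4ac = (-0.44)^2 - 4*(0.25)*1 = 0.1936 - (1) = -0.8064.
  D < 0, so the roots are the complex-conjugate pair z = (-b +/- i sqrt(-D)) / (2a) = 0.88 +/- 1.796i.
  For a conjugate pair |z|^2 = z * conj(z) = (product of roots) = c/a = 1/(0.25) = 4, so |z| = sqrt(4) = 2 for both roots.
Moduli of all roots: 4.0000, 2.0000, 2.0000.
All moduli strictly greater than 1? Yes.
Verdict: Invertible.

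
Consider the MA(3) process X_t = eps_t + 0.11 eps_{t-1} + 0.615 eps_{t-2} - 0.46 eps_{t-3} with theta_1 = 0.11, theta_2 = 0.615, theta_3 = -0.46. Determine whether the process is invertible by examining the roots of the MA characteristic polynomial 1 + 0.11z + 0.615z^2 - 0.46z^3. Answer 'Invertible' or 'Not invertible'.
\text{Invertible}

The MA(q) characteristic polynomial is P(z) = 1 + 0.11z + 0.615z^2 - 0.46z^3.
Invertibility requires all roots to lie outside the unit circle, i.e. |z| > 1 for every root.
Degree 3: look for a simple real root z0 first, then factor out (1 - z/z0) and solve the remaining quadratic.
Testing z0 = 2: P(2) = 1 + (0.11)(2) + (0.615)(2)^2 + (-0.46)(2)^3
  = 1 + (0.22) + (2.46) + (-3.68) = 0.  So z_0 = 2 is a root, |z_0| = 2.
Divide out the factor (1 - 0.5 z) = (1 - z/z0) (since 1/z0 = 0.5):
  P(z) = (1 - 0.5 z)(1 + (0.61) z + (0.92) z^2)
  [check: z-coef 0.61 - (0.5) = 0.11; z^2-coef 0.92 - (0.5)(0.61) = 0.615; z^3-coef -(0.5)(0.92) = -0.46.]
Remaining roots from the quadratic factor 1 + (0.61) z + (0.92) z^2:
  Set 1 + (0.61) z + (0.92) z^2 = 0, i.e. a z^2 + b z + c = 0 with a = 0.92, b = 0.61, c = 1.
  Discriminant D = b^2 - 4ac = (0.61)^2 - 4*(0.92)*1 = 0.3721 - (3.68) = -3.3079.
  D < 0, so the roots are the complex-conjugate pair z = (-b +/- i sqrt(-D)) / (2a) = -0.3315 +/- 0.9885i.
  For a conjugate pair |z|^2 = z * conj(z) = (product of roots) = c/a = 1/(0.92) = 1.086957, so |z| = sqrt(1.086957) = 1.0426 for both roots.
Moduli of all roots: 2.0000, 1.0426, 1.0426.
All moduli strictly greater than 1? Yes.
Verdict: Invertible.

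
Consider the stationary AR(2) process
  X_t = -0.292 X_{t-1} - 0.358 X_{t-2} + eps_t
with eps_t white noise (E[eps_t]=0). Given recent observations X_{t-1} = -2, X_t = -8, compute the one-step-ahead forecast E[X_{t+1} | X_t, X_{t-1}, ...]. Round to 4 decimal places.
E[X_{t+1} \mid \mathcal F_t] = 3.0520

For an AR(p) model X_t = c + sum_i phi_i X_{t-i} + eps_t, the
one-step-ahead conditional mean is
  E[X_{t+1} | X_t, ...] = c + sum_i phi_i X_{t+1-i}.
Substitute known values:
  E[X_{t+1} | ...] = (-0.292) * (-8) + (-0.358) * (-2)
                   = 3.0520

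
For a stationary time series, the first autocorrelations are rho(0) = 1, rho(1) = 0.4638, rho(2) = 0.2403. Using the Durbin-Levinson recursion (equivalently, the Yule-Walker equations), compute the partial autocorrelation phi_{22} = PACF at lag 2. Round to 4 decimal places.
\phi_{22} = 0.0321

The PACF at lag k is phi_{kk}, the last component of the solution
to the Yule-Walker system G_k phi = r_k where
  (G_k)_{ij} = rho(|i - j|), (r_k)_i = rho(i), i,j = 1..k.
Equivalently, Durbin-Levinson gives phi_{kk} iteratively:
  phi_{11} = rho(1)
  phi_{kk} = [rho(k) - sum_{j=1..k-1} phi_{k-1,j} rho(k-j)]
            / [1 - sum_{j=1..k-1} phi_{k-1,j} rho(j)],
  phi_{k,j} = phi_{k-1,j} - phi_{kk} phi_{k-1,k-j},  j = 1..k-1.
Step k = 1:
  phi_11 = rho(1) = 0.4638.
Step k = 2:
  phi_22 = [rho(2) - phi_11 rho(1)] / [1 - phi_11 rho(1)] = [0.2403 - (0.4638)(0.4638)] / [1 - (0.4638)(0.4638)]
         = 0.02518956 / 0.78488956 = 0.0321.
Therefore phi_{22} = 0.0321.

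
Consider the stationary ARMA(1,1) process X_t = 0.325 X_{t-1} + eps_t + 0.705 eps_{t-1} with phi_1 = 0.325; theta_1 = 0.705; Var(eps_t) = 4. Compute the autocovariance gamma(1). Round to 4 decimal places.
\gamma(1) = 5.6620

Multiply the model equation by X_{t-k} and take expectations. With theta_0 = psi_0 = 1 and psi_j the MA(infinity) weights, this gives
  gamma(k) - sum_i phi_i gamma(k-i) = c_k,
  c_k = sigma^2 * sum_{j=k..q} theta_j psi_{j-k}   (c_k = 0 for k > q),
using gamma(-m) = gamma(m).
psi-weights needed (psi_j = theta_j + sum_i phi_i psi_{j-i}):
  psi_1 = theta_1 + phi_1 = 0.705 + (0.325) = 1.03
Right-hand sides:
  c_0 = sigma^2 (1 + theta_1 psi_1) = 4 * (1 + (0.705)(1.03)) = 4 * 1.72615 = 6.9046
  c_1 = sigma^2 theta_1 = 4 * (0.705) = 2.82
  c_2 = 0
Equations for k = 0 and k = 1 (AR order 1):
  gamma(0) = phi_1 gamma(1) + c_0
  gamma(1) = phi_1 gamma(0) + c_1
Substituting the second into the first: gamma(0) (1 - phi_1^2) = c_0 + phi_1 c_1, so
  gamma(0) = (c_0 + phi_1 c_1) / (1 - phi_1^2) = (6.9046 + (0.325)(2.82)) / (1 - (0.325)^2) = 7.8211 / 0.894375 = 8.744766.
  gamma(1) = phi_1 gamma(0) + c_1 = (0.325)(8.744766) + (2.82) = 5.662049.
Therefore gamma(1) = 5.6620 (to 4 decimal places).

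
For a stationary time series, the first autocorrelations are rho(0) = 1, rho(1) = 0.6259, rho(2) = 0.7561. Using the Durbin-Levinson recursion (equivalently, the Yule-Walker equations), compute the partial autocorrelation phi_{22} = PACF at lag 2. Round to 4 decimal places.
\phi_{22} = 0.5990

The PACF at lag k is phi_{kk}, the last component of the solution
to the Yule-Walker system G_k phi = r_k where
  (G_k)_{ij} = rho(|i - j|), (r_k)_i = rho(i), i,j = 1..k.
Equivalently, Durbin-Levinson gives phi_{kk} iteratively:
  phi_{11} = rho(1)
  phi_{kk} = [rho(k) - sum_{j=1..k-1} phi_{k-1,j} rho(k-j)]
            / [1 - sum_{j=1..k-1} phi_{k-1,j} rho(j)],
  phi_{k,j} = phi_{k-1,j} - phi_{kk} phi_{k-1,k-j},  j = 1..k-1.
Step k = 1:
  phi_11 = rho(1) = 0.6259.
Step k = 2:
  phi_22 = [rho(2) - phi_11 rho(1)] / [1 - phi_11 rho(1)] = [0.7561 - (0.6259)(0.6259)] / [1 - (0.6259)(0.6259)]
         = 0.36434919 / 0.60824919 = 0.599.
Therefore phi_{22} = 0.5990.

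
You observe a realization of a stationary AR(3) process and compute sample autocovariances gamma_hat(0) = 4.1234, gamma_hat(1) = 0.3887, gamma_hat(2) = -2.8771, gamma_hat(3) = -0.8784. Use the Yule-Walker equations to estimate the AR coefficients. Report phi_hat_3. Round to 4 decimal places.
\hat\phi_{3} = -0.0680

The Yule-Walker equations for an AR(p) process read, in matrix form,
  Gamma_p phi = r_p,   with   (Gamma_p)_{ij} = gamma(|i - j|),
                       (r_p)_i = gamma(i),   i,j = 1..p.
Substitute the sample gammas (Toeplitz matrix and right-hand side of size 3):
  Gamma_p = [[4.1234, 0.3887, -2.8771], [0.3887, 4.1234, 0.3887], [-2.8771, 0.3887, 4.1234]]
  r_p     = [0.3887, -2.8771, -0.8784]
Written out (R1..R3):
  (R1) 4.1234 phi_1 + 0.3887 phi_2 - 2.8771 phi_3 = 0.3887
  (R2) 0.3887 phi_1 + 4.1234 phi_2 + 0.3887 phi_3 = -2.8771
  (R3) -2.8771 phi_1 + 0.3887 phi_2 + 4.1234 phi_3 = -0.8784
Gaussian elimination:
  R2 <- R2 - (0.3887/4.1234) R1 = R2 - (0.094267) R1:  4.086758 phi_2 + 0.659915 phi_3 = -2.913742
  R3 <- R3 - (-2.8771/4.1234) R1 = R3 - (-0.697749) R1:  0.659915 phi_2 + 2.115905 phi_3 = -0.607185
  R3 <- R3 - (0.659915/4.086758) R2 = R3 - (0.161476) R2:  2.009344 phi_3 = -0.136684
Back-substitution:
  phi_hat_3 = -0.136684 / 2.009344 = -0.068024
  phi_hat_2 = (-2.913742 - (0.659915)(-0.068024)) / 4.086758 = -0.701987
  phi_hat_1 = (0.3887 - (0.3887)(-0.701987) - (-2.8771)(-0.068024)) / 4.1234 = 0.112977
So phi_hat = [0.1130, -0.7020, -0.0680].
Therefore phi_hat_3 = -0.0680.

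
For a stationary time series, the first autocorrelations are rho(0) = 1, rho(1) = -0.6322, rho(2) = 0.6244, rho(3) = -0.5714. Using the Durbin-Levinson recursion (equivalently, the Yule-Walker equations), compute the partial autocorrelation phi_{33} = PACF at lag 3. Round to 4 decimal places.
\phi_{33} = -0.1700

The PACF at lag k is phi_{kk}, the last component of the solution
to the Yule-Walker system G_k phi = r_k where
  (G_k)_{ij} = rho(|i - j|), (r_k)_i = rho(i), i,j = 1..k.
Equivalently, Durbin-Levinson gives phi_{kk} iteratively:
  phi_{11} = rho(1)
  phi_{kk} = [rho(k) - sum_{j=1..k-1} phi_{k-1,j} rho(k-j)]
            / [1 - sum_{j=1..k-1} phi_{k-1,j} rho(j)],
  phi_{k,j} = phi_{k-1,j} - phi_{kk} phi_{k-1,k-j},  j = 1..k-1.
Step k = 1:
  phi_11 = rho(1) = -0.6322.
Step k = 2:
  phi_22 = [rho(2) - phi_11 rho(1)] / [1 - phi_11 rho(1)] = [0.6244 - (-0.6322)(-0.6322)] / [1 - (-0.6322)(-0.6322)]
         = 0.22472316 / 0.60032316 = 0.374337.
  Update: phi_21 = phi_11 - phi_22 phi_11 = -0.6322 - (0.374337)(-0.6322) = -0.395544.
Step k = 3:
  phi_33 = [rho(3) - phi_21 rho(2) - phi_22 rho(1)] / [1 - phi_21 rho(1) - phi_22 rho(2)]
    numerator   = -0.5714 - (-0.395544)(0.6244) - (0.374337)(-0.6322) = -0.08776639
    denominator = 1 - (-0.395544)(-0.6322) - (0.374337)(0.6244) = 0.51620097
  phi_33 = -0.08776639 / 0.51620097 = -0.17.
Therefore phi_{33} = -0.1700.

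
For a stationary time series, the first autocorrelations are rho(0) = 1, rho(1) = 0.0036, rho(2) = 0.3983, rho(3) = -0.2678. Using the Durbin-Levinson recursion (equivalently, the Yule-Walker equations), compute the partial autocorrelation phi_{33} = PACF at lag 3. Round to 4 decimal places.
\phi_{33} = -0.3210

The PACF at lag k is phi_{kk}, the last component of the solution
to the Yule-Walker system G_k phi = r_k where
  (G_k)_{ij} = rho(|i - j|), (r_k)_i = rho(i), i,j = 1..k.
Equivalently, Durbin-Levinson gives phi_{kk} iteratively:
  phi_{11} = rho(1)
  phi_{kk} = [rho(k) - sum_{j=1..k-1} phi_{k-1,j} rho(k-j)]
            / [1 - sum_{j=1..k-1} phi_{k-1,j} rho(j)],
  phi_{k,j} = phi_{k-1,j} - phi_{kk} phi_{k-1,k-j},  j = 1..k-1.
Step k = 1:
  phi_11 = rho(1) = 0.0036.
Step k = 2:
  phi_22 = [rho(2) - phi_11 rho(1)] / [1 - phi_11 rho(1)] = [0.3983 - (0.0036)(0.0036)] / [1 - (0.0036)(0.0036)]
         = 0.39828704 / 0.99998704 = 0.398292.
  Update: phi_21 = phi_11 - phi_22 phi_11 = 0.0036 - (0.398292)(0.0036) = 0.002166.
Step k = 3:
  phi_33 = [rho(3) - phi_21 rho(2) - phi_22 rho(1)] / [1 - phi_21 rho(1) - phi_22 rho(2)]
    numerator   = -0.2678 - (0.002166)(0.3983) - (0.398292)(0.0036) = -0.27009663
    denominator = 1 - (0.002166)(0.0036) - (0.398292)(0.3983) = 0.84135242
  phi_33 = -0.27009663 / 0.84135242 = -0.321.
Therefore phi_{33} = -0.3210.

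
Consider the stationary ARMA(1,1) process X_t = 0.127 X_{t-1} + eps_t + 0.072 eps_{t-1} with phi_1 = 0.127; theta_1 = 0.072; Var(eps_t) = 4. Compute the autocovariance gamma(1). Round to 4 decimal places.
\gamma(1) = 0.8164

Multiply the model equation by X_{t-k} and take expectations. With theta_0 = psi_0 = 1 and psi_j the MA(infinity) weights, this gives
  gamma(k) - sum_i phi_i gamma(k-i) = c_k,
  c_k = sigma^2 * sum_{j=k..q} theta_j psi_{j-k}   (c_k = 0 for k > q),
using gamma(-m) = gamma(m).
psi-weights needed (psi_j = theta_j + sum_i phi_i psi_{j-i}):
  psi_1 = theta_1 + phi_1 = 0.072 + (0.127) = 0.199
Right-hand sides:
  c_0 = sigma^2 (1 + theta_1 psi_1) = 4 * (1 + (0.072)(0.199)) = 4 * 1.014328 = 4.057312
  c_1 = sigma^2 theta_1 = 4 * (0.072) = 0.288
  c_2 = 0
Equations for k = 0 and k = 1 (AR order 1):
  gamma(0) = phi_1 gamma(1) + c_0
  gamma(1) = phi_1 gamma(0) + c_1
Substituting the second into the first: gamma(0) (1 - phi_1^2) = c_0 + phi_1 c_1, so
  gamma(0) = (c_0 + phi_1 c_1) / (1 - phi_1^2) = (4.057312 + (0.127)(0.288)) / (1 - (0.127)^2) = 4.093888 / 0.983871 = 4.161001.
  gamma(1) = phi_1 gamma(0) + c_1 = (0.127)(4.161001) + (0.288) = 0.816447.
Therefore gamma(1) = 0.8164 (to 4 decimal places).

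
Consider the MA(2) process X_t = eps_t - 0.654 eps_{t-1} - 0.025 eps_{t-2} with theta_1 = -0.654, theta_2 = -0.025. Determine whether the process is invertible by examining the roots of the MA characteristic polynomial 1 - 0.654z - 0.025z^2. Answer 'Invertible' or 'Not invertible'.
\text{Invertible}

The MA(q) characteristic polynomial is P(z) = 1 - 0.654z - 0.025z^2.
Invertibility requires all roots to lie outside the unit circle, i.e. |z| > 1 for every root.
Set 1 + (-0.654) z + (-0.025) z^2 = 0, i.e. a z^2 + b z + c = 0 with a = -0.025, b = -0.654, c = 1.
Discriminant D = b^2 - 4ac = (-0.654)^2 - 4*(-0.025)*1 = 0.427716 - (-0.1) = 0.527716.
D >= 0, so the roots are real: z = (-b +/- sqrt(D)) / (2a) = (0.654 +/- 0.726441) / (-0.05).
  z_1 = (0.654 + 0.726441) / (-0.05) = -27.6088,   |z_1| = 27.6088.
  z_2 = (0.654 - 0.726441) / (-0.05) = 1.4488,   |z_2| = 1.4488.
Moduli of all roots: 27.6088, 1.4488.
All moduli strictly greater than 1? Yes.
Verdict: Invertible.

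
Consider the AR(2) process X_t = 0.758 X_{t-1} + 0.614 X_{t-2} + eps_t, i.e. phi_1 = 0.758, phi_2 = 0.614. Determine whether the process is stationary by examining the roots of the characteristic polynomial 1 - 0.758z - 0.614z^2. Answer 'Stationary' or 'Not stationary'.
\text{Not stationary}

The AR(p) characteristic polynomial is P(z) = 1 - 0.758z - 0.614z^2.
Stationarity requires all roots to lie outside the unit circle, i.e. |z| > 1 for every root.
Set 1 + (-0.758) z + (-0.614) z^2 = 0, i.e. a z^2 + b z + c = 0 with a = -0.614, b = -0.758, c = 1.
Discriminant D = b^2 - 4ac = (-0.758)^2 - 4*(-0.614)*1 = 0.574564 - (-2.456) = 3.030564.
D >= 0, so the roots are real: z = (-b +/- sqrt(D)) / (2a) = (0.758 +/- 1.740852) / (-1.228).
  z_1 = (0.758 + 1.740852) / (-1.228) = -2.0349,   |z_1| = 2.0349.
  z_2 = (0.758 - 1.740852) / (-1.228) = 0.8004,   |z_2| = 0.8004.
Moduli of all roots: 2.0349, 0.8004.
All moduli strictly greater than 1? No.
Verdict: Not stationary.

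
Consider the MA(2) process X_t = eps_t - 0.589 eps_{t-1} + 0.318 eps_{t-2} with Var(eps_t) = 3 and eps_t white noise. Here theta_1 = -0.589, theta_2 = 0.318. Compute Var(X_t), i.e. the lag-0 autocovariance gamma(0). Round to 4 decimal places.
\gamma(0) = 4.3441

For an MA(q) process X_t = eps_t + sum_i theta_i eps_{t-i} with
Var(eps_t) = sigma^2, the variance is
  gamma(0) = sigma^2 * (1 + sum_i theta_i^2).
  sum_i theta_i^2 = (-0.589)^2 + (0.318)^2 = 0.346921 + 0.101124 = 0.448045.
  gamma(0) = 3 * (1 + 0.448045) = 3 * 1.448045 = 4.344135, which rounds to 4.3441.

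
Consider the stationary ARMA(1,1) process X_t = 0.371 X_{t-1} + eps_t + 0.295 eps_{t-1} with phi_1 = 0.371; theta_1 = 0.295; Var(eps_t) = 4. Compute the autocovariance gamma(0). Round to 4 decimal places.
\gamma(0) = 6.0574

Multiply the model equation by X_{t-k} and take expectations. With theta_0 = psi_0 = 1 and psi_j the MA(infinity) weights, this gives
  gamma(k) - sum_i phi_i gamma(k-i) = c_k,
  c_k = sigma^2 * sum_{j=k..q} theta_j psi_{j-k}   (c_k = 0 for k > q),
using gamma(-m) = gamma(m).
psi-weights needed (psi_j = theta_j + sum_i phi_i psi_{j-i}):
  psi_1 = theta_1 + phi_1 = 0.295 + (0.371) = 0.666
Right-hand sides:
  c_0 = sigma^2 (1 + theta_1 psi_1) = 4 * (1 + (0.295)(0.666)) = 4 * 1.19647 = 4.78588
  c_1 = sigma^2 theta_1 = 4 * (0.295) = 1.18
  c_2 = 0
Equations for k = 0 and k = 1 (AR order 1):
  gamma(0) = phi_1 gamma(1) + c_0
  gamma(1) = phi_1 gamma(0) + c_1
Substituting the second into the first: gamma(0) (1 - phi_1^2) = c_0 + phi_1 c_1, so
  gamma(0) = (c_0 + phi_1 c_1) / (1 - phi_1^2) = (4.78588 + (0.371)(1.18)) / (1 - (0.371)^2) = 5.22366 / 0.862359 = 6.057408.
Therefore gamma(0) = 6.0574 (to 4 decimal places).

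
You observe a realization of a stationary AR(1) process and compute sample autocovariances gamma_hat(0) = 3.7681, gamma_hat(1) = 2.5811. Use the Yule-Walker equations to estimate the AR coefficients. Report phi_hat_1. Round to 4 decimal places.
\hat\phi_{1} = 0.6850

The Yule-Walker equations for an AR(p) process read, in matrix form,
  Gamma_p phi = r_p,   with   (Gamma_p)_{ij} = gamma(|i - j|),
                       (r_p)_i = gamma(i),   i,j = 1..p.
Substitute the sample gammas (Toeplitz matrix and right-hand side of size 1):
  Gamma_p = [[3.7681]]
  r_p     = [2.5811]
With p = 1 this is the single equation gamma(0) phi_1 = gamma(1):
  phi_hat_1 = gamma(1) / gamma(0) = 2.5811 / 3.7681 = 0.6850.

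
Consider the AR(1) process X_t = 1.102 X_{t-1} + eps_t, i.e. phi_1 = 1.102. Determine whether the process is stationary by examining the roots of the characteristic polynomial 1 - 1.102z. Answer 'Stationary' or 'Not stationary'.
\text{Not stationary}

The AR(p) characteristic polynomial is P(z) = 1 - 1.102z.
Stationarity requires all roots to lie outside the unit circle, i.e. |z| > 1 for every root.
This is linear in z: 1 + (-1.102) z = 0  =>  z = -1/(-1.102) = 0.907441,  |z| = 0.907441.
Moduli of all roots: 0.9074.
All moduli strictly greater than 1? No.
Verdict: Not stationary.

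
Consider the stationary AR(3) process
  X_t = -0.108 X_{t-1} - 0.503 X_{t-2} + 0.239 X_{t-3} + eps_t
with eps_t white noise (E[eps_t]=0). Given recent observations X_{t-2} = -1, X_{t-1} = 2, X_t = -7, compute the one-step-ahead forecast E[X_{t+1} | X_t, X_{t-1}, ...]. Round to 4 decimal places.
E[X_{t+1} \mid \mathcal F_t] = -0.4890

For an AR(p) model X_t = c + sum_i phi_i X_{t-i} + eps_t, the
one-step-ahead conditional mean is
  E[X_{t+1} | X_t, ...] = c + sum_i phi_i X_{t+1-i}.
Substitute known values:
  E[X_{t+1} | ...] = (-0.108) * (-7) + (-0.503) * (2) + (0.239) * (-1)
                   = -0.4890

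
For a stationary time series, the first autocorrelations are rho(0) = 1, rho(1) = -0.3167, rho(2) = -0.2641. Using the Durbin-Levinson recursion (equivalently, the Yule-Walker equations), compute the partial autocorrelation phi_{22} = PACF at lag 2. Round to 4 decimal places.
\phi_{22} = -0.4050

The PACF at lag k is phi_{kk}, the last component of the solution
to the Yule-Walker system G_k phi = r_k where
  (G_k)_{ij} = rho(|i - j|), (r_k)_i = rho(i), i,j = 1..k.
Equivalently, Durbin-Levinson gives phi_{kk} iteratively:
  phi_{11} = rho(1)
  phi_{kk} = [rho(k) - sum_{j=1..k-1} phi_{k-1,j} rho(k-j)]
            / [1 - sum_{j=1..k-1} phi_{k-1,j} rho(j)],
  phi_{k,j} = phi_{k-1,j} - phi_{kk} phi_{k-1,k-j},  j = 1..k-1.
Step k = 1:
  phi_11 = rho(1) = -0.3167.
Step k = 2:
  phi_22 = [rho(2) - phi_11 rho(1)] / [1 - phi_11 rho(1)] = [-0.2641 - (-0.3167)(-0.3167)] / [1 - (-0.3167)(-0.3167)]
         = -0.36439889 / 0.89970111 = -0.405.
Therefore phi_{22} = -0.4050.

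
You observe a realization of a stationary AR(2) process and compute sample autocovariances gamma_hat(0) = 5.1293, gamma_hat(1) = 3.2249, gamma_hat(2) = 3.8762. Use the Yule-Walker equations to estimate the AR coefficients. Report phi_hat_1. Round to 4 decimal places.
\hat\phi_{1} = 0.2540

The Yule-Walker equations for an AR(p) process read, in matrix form,
  Gamma_p phi = r_p,   with   (Gamma_p)_{ij} = gamma(|i - j|),
                       (r_p)_i = gamma(i),   i,j = 1..p.
Substitute the sample gammas (Toeplitz matrix and right-hand side of size 2):
  Gamma_p = [[5.1293, 3.2249], [3.2249, 5.1293]]
  r_p     = [3.2249, 3.8762]
Written out:
  5.1293 phi_1 + 3.2249 phi_2 = 3.2249
  3.2249 phi_1 + 5.1293 phi_2 = 3.8762
Solve by Cramer's rule:
  det = gamma(0)^2 - gamma(1)^2 = (5.1293)^2 - (3.2249)^2 = 26.30971849 - 10.39998001 = 15.90973848
  phi_hat_1 = [gamma(1) gamma(0) - gamma(1) gamma(2)] / det = [(3.2249)(5.1293) - (3.2249)(3.8762)] / 15.90973848 = 4.04112219 / 15.90973848 = 0.254
  phi_hat_2 = [gamma(0) gamma(2) - gamma(1)^2] / det = [(5.1293)(3.8762) - (3.2249)^2] / 15.90973848 = 9.48221265 / 15.90973848 = 0.596
So phi_hat = [0.2540, 0.5960].
Therefore phi_hat_1 = 0.2540.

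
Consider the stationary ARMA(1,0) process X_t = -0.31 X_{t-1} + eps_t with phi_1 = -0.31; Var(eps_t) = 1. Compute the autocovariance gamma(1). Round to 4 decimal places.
\gamma(1) = -0.3430

Multiply the model equation by X_{t-k} and take expectations. With theta_0 = psi_0 = 1 and psi_j the MA(infinity) weights, this gives
  gamma(k) - sum_i phi_i gamma(k-i) = c_k,
  c_k = sigma^2 * sum_{j=k..q} theta_j psi_{j-k}   (c_k = 0 for k > q),
using gamma(-m) = gamma(m).
Pure AR (q = 0): c_0 = sigma^2 = 1, c_k = 0 for k >= 1.
Equations for k = 0 and k = 1 (AR order 1):
  gamma(0) = phi_1 gamma(1) + c_0
  gamma(1) = phi_1 gamma(0) + c_1
Substituting the second into the first: gamma(0) (1 - phi_1^2) = c_0 + phi_1 c_1, so
  gamma(0) = c_0 / (1 - phi_1^2) = 1 / (1 - (-0.31)^2) = 1 / 0.9039 = 1.106317.
  gamma(1) = phi_1 gamma(0) = (-0.31)(1.106317) = -0.342958.
Therefore gamma(1) = -0.3430 (to 4 decimal places).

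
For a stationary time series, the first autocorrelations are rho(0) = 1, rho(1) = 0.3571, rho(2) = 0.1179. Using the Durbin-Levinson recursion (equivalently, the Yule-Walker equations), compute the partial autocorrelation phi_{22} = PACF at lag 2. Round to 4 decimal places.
\phi_{22} = -0.0110

The PACF at lag k is phi_{kk}, the last component of the solution
to the Yule-Walker system G_k phi = r_k where
  (G_k)_{ij} = rho(|i - j|), (r_k)_i = rho(i), i,j = 1..k.
Equivalently, Durbin-Levinson gives phi_{kk} iteratively:
  phi_{11} = rho(1)
  phi_{kk} = [rho(k) - sum_{j=1..k-1} phi_{k-1,j} rho(k-j)]
            / [1 - sum_{j=1..k-1} phi_{k-1,j} rho(j)],
  phi_{k,j} = phi_{k-1,j} - phi_{kk} phi_{k-1,k-j},  j = 1..k-1.
Step k = 1:
  phi_11 = rho(1) = 0.3571.
Step k = 2:
  phi_22 = [rho(2) - phi_11 rho(1)] / [1 - phi_11 rho(1)] = [0.1179 - (0.3571)(0.3571)] / [1 - (0.3571)(0.3571)]
         = -0.00962041 / 0.87247959 = -0.011.
Therefore phi_{22} = -0.0110.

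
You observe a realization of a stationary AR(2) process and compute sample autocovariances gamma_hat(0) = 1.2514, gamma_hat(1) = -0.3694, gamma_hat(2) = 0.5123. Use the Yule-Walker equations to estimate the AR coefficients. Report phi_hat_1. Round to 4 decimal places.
\hat\phi_{1} = -0.1910

The Yule-Walker equations for an AR(p) process read, in matrix form,
  Gamma_p phi = r_p,   with   (Gamma_p)_{ij} = gamma(|i - j|),
                       (r_p)_i = gamma(i),   i,j = 1..p.
Substitute the sample gammas (Toeplitz matrix and right-hand side of size 2):
  Gamma_p = [[1.2514, -0.3694], [-0.3694, 1.2514]]
  r_p     = [-0.3694, 0.5123]
Written out:
  1.2514 phi_1 - 0.3694 phi_2 = -0.3694
  -0.3694 phi_1 + 1.2514 phi_2 = 0.5123
Solve by Cramer's rule:
  det = gamma(0)^2 - gamma(1)^2 = (1.2514)^2 - (-0.3694)^2 = 1.56600196 - 0.13645636 = 1.4295456
  phi_hat_1 = [gamma(1) gamma(0) - gamma(1) gamma(2)] / det = [(-0.3694)(1.2514) - (-0.3694)(0.5123)] / 1.4295456 = -0.27302354 / 1.4295456 = -0.191
  phi_hat_2 = [gamma(0) gamma(2) - gamma(1)^2] / det = [(1.2514)(0.5123) - (-0.3694)^2] / 1.4295456 = 0.50463586 / 1.4295456 = 0.353
So phi_hat = [-0.1910, 0.3530].
Therefore phi_hat_1 = -0.1910.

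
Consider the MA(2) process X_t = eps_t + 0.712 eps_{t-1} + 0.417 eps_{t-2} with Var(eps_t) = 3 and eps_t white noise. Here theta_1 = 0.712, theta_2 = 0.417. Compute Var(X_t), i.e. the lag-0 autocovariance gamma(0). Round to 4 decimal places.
\gamma(0) = 5.0425

For an MA(q) process X_t = eps_t + sum_i theta_i eps_{t-i} with
Var(eps_t) = sigma^2, the variance is
  gamma(0) = sigma^2 * (1 + sum_i theta_i^2).
  sum_i theta_i^2 = (0.712)^2 + (0.417)^2 = 0.506944 + 0.173889 = 0.680833.
  gamma(0) = 3 * (1 + 0.680833) = 3 * 1.680833 = 5.042499, which rounds to 5.0425.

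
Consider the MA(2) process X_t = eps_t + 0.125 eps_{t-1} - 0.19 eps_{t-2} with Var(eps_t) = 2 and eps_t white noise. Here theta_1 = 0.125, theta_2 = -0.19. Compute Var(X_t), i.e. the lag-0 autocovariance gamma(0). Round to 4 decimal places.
\gamma(0) = 2.1035

For an MA(q) process X_t = eps_t + sum_i theta_i eps_{t-i} with
Var(eps_t) = sigma^2, the variance is
  gamma(0) = sigma^2 * (1 + sum_i theta_i^2).
  sum_i theta_i^2 = (0.125)^2 + (-0.19)^2 = 0.015625 + 0.0361 = 0.051725.
  gamma(0) = 2 * (1 + 0.051725) = 2 * 1.051725 = 2.10345, which rounds to 2.1035.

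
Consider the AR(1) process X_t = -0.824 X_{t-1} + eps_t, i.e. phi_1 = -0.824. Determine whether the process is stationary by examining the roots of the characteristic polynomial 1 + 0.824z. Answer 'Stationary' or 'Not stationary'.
\text{Stationary}

The AR(p) characteristic polynomial is P(z) = 1 + 0.824z.
Stationarity requires all roots to lie outside the unit circle, i.e. |z| > 1 for every root.
This is linear in z: 1 + (0.824) z = 0  =>  z = -1/(0.824) = -1.213592,  |z| = 1.213592.
Moduli of all roots: 1.2136.
All moduli strictly greater than 1? Yes.
Verdict: Stationary.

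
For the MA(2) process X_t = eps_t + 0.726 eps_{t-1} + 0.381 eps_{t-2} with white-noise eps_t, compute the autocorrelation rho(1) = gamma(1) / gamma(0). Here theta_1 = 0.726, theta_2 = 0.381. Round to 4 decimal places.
\rho(1) = 0.5996

For an MA(q) process with theta_0 = 1, the autocovariance is
  gamma(k) = sigma^2 * sum_{i=0..q-k} theta_i * theta_{i+k},
and rho(k) = gamma(k) / gamma(0). Sigma^2 cancels.
  numerator   = (1)*(0.726) + (0.726)*(0.381) = 1.002606.
  denominator = (1)^2 + (0.726)^2 + (0.381)^2 = 1.672237.
  rho(1) = 1.002606 / 1.672237 = 0.5996.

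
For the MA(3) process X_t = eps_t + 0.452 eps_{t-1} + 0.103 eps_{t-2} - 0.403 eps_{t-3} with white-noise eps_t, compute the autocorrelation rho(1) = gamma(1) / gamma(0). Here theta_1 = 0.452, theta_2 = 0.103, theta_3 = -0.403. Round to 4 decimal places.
\rho(1) = 0.3318

For an MA(q) process with theta_0 = 1, the autocovariance is
  gamma(k) = sigma^2 * sum_{i=0..q-k} theta_i * theta_{i+k},
and rho(k) = gamma(k) / gamma(0). Sigma^2 cancels.
  numerator   = (1)*(0.452) + (0.452)*(0.103) + (0.103)*(-0.403) = 0.457047.
  denominator = (1)^2 + (0.452)^2 + (0.103)^2 + (-0.403)^2 = 1.377322.
  rho(1) = 0.457047 / 1.377322 = 0.3318.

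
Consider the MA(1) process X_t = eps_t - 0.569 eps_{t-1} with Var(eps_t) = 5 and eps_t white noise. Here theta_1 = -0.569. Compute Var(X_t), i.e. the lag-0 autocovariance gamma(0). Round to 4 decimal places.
\gamma(0) = 6.6188

For an MA(q) process X_t = eps_t + sum_i theta_i eps_{t-i} with
Var(eps_t) = sigma^2, the variance is
  gamma(0) = sigma^2 * (1 + sum_i theta_i^2).
  sum_i theta_i^2 = (-0.569)^2 = 0.323761.
  gamma(0) = 5 * (1 + 0.323761) = 5 * 1.323761 = 6.618805, which rounds to 6.6188.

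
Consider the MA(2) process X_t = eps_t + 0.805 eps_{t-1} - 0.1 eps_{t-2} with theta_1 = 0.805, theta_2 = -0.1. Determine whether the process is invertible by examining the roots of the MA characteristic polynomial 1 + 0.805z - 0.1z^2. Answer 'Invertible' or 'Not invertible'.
\text{Invertible}

The MA(q) characteristic polynomial is P(z) = 1 + 0.805z - 0.1z^2.
Invertibility requires all roots to lie outside the unit circle, i.e. |z| > 1 for every root.
Set 1 + (0.805) z + (-0.1) z^2 = 0, i.e. a z^2 + b z + c = 0 with a = -0.1, b = 0.805, c = 1.
Discriminant D = b^2 - 4ac = (0.805)^2 - 4*(-0.1)*1 = 0.648025 - (-0.4) = 1.048025.
D >= 0, so the roots are real: z = (-b +/- sqrt(D)) / (2a) = (-0.805 +/- 1.023731) / (-0.2).
  z_1 = (-0.805 + 1.023731) / (-0.2) = -1.0937,   |z_1| = 1.0937.
  z_2 = (-0.805 - 1.023731) / (-0.2) = 9.1437,   |z_2| = 9.1437.
Moduli of all roots: 1.0937, 9.1437.
All moduli strictly greater than 1? Yes.
Verdict: Invertible.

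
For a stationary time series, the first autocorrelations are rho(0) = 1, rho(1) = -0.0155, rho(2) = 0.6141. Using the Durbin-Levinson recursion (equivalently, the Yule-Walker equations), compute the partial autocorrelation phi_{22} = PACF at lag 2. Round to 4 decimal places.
\phi_{22} = 0.6140

The PACF at lag k is phi_{kk}, the last component of the solution
to the Yule-Walker system G_k phi = r_k where
  (G_k)_{ij} = rho(|i - j|), (r_k)_i = rho(i), i,j = 1..k.
Equivalently, Durbin-Levinson gives phi_{kk} iteratively:
  phi_{11} = rho(1)
  phi_{kk} = [rho(k) - sum_{j=1..k-1} phi_{k-1,j} rho(k-j)]
            / [1 - sum_{j=1..k-1} phi_{k-1,j} rho(j)],
  phi_{k,j} = phi_{k-1,j} - phi_{kk} phi_{k-1,k-j},  j = 1..k-1.
Step k = 1:
  phi_11 = rho(1) = -0.0155.
Step k = 2:
  phi_22 = [rho(2) - phi_11 rho(1)] / [1 - phi_11 rho(1)] = [0.6141 - (-0.0155)(-0.0155)] / [1 - (-0.0155)(-0.0155)]
         = 0.61385975 / 0.99975975 = 0.614.
Therefore phi_{22} = 0.6140.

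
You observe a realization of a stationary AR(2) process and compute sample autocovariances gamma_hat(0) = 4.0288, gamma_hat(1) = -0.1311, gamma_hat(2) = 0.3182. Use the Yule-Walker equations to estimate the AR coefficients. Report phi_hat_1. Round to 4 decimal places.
\hat\phi_{1} = -0.0300

The Yule-Walker equations for an AR(p) process read, in matrix form,
  Gamma_p phi = r_p,   with   (Gamma_p)_{ij} = gamma(|i - j|),
                       (r_p)_i = gamma(i),   i,j = 1..p.
Substitute the sample gammas (Toeplitz matrix and right-hand side of size 2):
  Gamma_p = [[4.0288, -0.1311], [-0.1311, 4.0288]]
  r_p     = [-0.1311, 0.3182]
Written out:
  4.0288 phi_1 - 0.1311 phi_2 = -0.1311
  -0.1311 phi_1 + 4.0288 phi_2 = 0.3182
Solve by Cramer's rule:
  det = gamma(0)^2 - gamma(1)^2 = (4.0288)^2 - (-0.1311)^2 = 16.23122944 - 0.01718721 = 16.21404223
  phi_hat_1 = [gamma(1) gamma(0) - gamma(1) gamma(2)] / det = [(-0.1311)(4.0288) - (-0.1311)(0.3182)] / 16.21404223 = -0.48645966 / 16.21404223 = -0.03
  phi_hat_2 = [gamma(0) gamma(2) - gamma(1)^2] / det = [(4.0288)(0.3182) - (-0.1311)^2] / 16.21404223 = 1.26477695 / 16.21404223 = 0.078
So phi_hat = [-0.0300, 0.0780].
Therefore phi_hat_1 = -0.0300.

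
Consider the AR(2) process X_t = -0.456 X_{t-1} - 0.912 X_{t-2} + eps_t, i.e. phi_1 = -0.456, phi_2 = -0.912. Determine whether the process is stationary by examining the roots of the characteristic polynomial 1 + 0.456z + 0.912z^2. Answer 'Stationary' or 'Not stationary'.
\text{Stationary}

The AR(p) characteristic polynomial is P(z) = 1 + 0.456z + 0.912z^2.
Stationarity requires all roots to lie outside the unit circle, i.e. |z| > 1 for every root.
Set 1 + (0.456) z + (0.912) z^2 = 0, i.e. a z^2 + b z + c = 0 with a = 0.912, b = 0.456, c = 1.
Discriminant D = b^2 - 4ac = (0.456)^2 - 4*(0.912)*1 = 0.207936 - (3.648) = -3.440064.
D < 0, so the roots are the complex-conjugate pair z = (-b +/- i sqrt(-D)) / (2a) = -0.25 +/- 1.0169i.
For a conjugate pair |z|^2 = z * conj(z) = (product of roots) = c/a = 1/(0.912) = 1.096491, so |z| = sqrt(1.096491) = 1.0471 for both roots.
Moduli of all roots: 1.0471, 1.0471.
All moduli strictly greater than 1? Yes.
Verdict: Stationary.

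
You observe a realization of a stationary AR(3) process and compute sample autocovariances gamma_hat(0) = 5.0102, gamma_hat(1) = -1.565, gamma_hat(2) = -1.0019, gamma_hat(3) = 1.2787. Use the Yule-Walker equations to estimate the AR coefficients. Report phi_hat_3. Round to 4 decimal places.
\hat\phi_{3} = 0.0860

The Yule-Walker equations for an AR(p) process read, in matrix form,
  Gamma_p phi = r_p,   with   (Gamma_p)_{ij} = gamma(|i - j|),
                       (r_p)_i = gamma(i),   i,j = 1..p.
Substitute the sample gammas (Toeplitz matrix and right-hand side of size 3):
  Gamma_p = [[5.0102, -1.565, -1.0019], [-1.565, 5.0102, -1.565], [-1.0019, -1.565, 5.0102]]
  r_p     = [-1.565, -1.0019, 1.2787]
Written out (R1..R3):
  (R1) 5.0102 phi_1 - 1.565 phi_2 - 1.0019 phi_3 = -1.565
  (R2) -1.565 phi_1 + 5.0102 phi_2 - 1.565 phi_3 = -1.0019
  (R3) -1.0019 phi_1 - 1.565 phi_2 + 5.0102 phi_3 = 1.2787
Gaussian elimination:
  R2 <- R2 - (-1.565/5.0102) R1 = R2 - (-0.312363) R1:  4.521352 phi_2 - 1.877956 phi_3 = -1.490748
  R3 <- R3 - (-1.0019/5.0102) R1 = R3 - (-0.199972) R1:  -1.877956 phi_2 + 4.809848 phi_3 = 0.965744
  R3 <- R3 - (-1.877956/4.521352) R2 = R3 - (-0.415353) R2:  4.029834 phi_3 = 0.346557
Back-substitution:
  phi_hat_3 = 0.346557 / 4.029834 = 0.085998
  phi_hat_2 = (-1.490748 - (-1.877956)(0.085998)) / 4.521352 = -0.293993
  phi_hat_1 = (-1.565 - (-1.565)(-0.293993) - (-1.0019)(0.085998)) / 5.0102 = -0.386998
So phi_hat = [-0.3870, -0.2940, 0.0860].
Therefore phi_hat_3 = 0.0860.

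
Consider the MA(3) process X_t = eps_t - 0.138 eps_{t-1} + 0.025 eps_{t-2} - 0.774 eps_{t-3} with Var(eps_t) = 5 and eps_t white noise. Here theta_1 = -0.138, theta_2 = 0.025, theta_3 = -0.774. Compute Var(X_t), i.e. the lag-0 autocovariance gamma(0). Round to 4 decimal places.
\gamma(0) = 8.0937

For an MA(q) process X_t = eps_t + sum_i theta_i eps_{t-i} with
Var(eps_t) = sigma^2, the variance is
  gamma(0) = sigma^2 * (1 + sum_i theta_i^2).
  sum_i theta_i^2 = (-0.138)^2 + (0.025)^2 + (-0.774)^2 = 0.019044 + 0.000625 + 0.599076 = 0.618745.
  gamma(0) = 5 * (1 + 0.618745) = 5 * 1.618745 = 8.093725, which rounds to 8.0937.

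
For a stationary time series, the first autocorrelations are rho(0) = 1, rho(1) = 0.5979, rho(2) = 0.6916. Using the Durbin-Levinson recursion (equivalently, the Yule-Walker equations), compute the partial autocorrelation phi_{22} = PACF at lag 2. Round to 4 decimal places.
\phi_{22} = 0.5200

The PACF at lag k is phi_{kk}, the last component of the solution
to the Yule-Walker system G_k phi = r_k where
  (G_k)_{ij} = rho(|i - j|), (r_k)_i = rho(i), i,j = 1..k.
Equivalently, Durbin-Levinson gives phi_{kk} iteratively:
  phi_{11} = rho(1)
  phi_{kk} = [rho(k) - sum_{j=1..k-1} phi_{k-1,j} rho(k-j)]
            / [1 - sum_{j=1..k-1} phi_{k-1,j} rho(j)],
  phi_{k,j} = phi_{k-1,j} - phi_{kk} phi_{k-1,k-j},  j = 1..k-1.
Step k = 1:
  phi_11 = rho(1) = 0.5979.
Step k = 2:
  phi_22 = [rho(2) - phi_11 rho(1)] / [1 - phi_11 rho(1)] = [0.6916 - (0.5979)(0.5979)] / [1 - (0.5979)(0.5979)]
         = 0.33411559 / 0.64251559 = 0.52.
Therefore phi_{22} = 0.5200.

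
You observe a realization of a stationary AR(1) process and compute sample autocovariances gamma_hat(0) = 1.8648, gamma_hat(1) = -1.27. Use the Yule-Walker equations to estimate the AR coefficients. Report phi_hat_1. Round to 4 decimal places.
\hat\phi_{1} = -0.6810

The Yule-Walker equations for an AR(p) process read, in matrix form,
  Gamma_p phi = r_p,   with   (Gamma_p)_{ij} = gamma(|i - j|),
                       (r_p)_i = gamma(i),   i,j = 1..p.
Substitute the sample gammas (Toeplitz matrix and right-hand side of size 1):
  Gamma_p = [[1.8648]]
  r_p     = [-1.27]
With p = 1 this is the single equation gamma(0) phi_1 = gamma(1):
  phi_hat_1 = gamma(1) / gamma(0) = -1.27 / 1.8648 = -0.6810.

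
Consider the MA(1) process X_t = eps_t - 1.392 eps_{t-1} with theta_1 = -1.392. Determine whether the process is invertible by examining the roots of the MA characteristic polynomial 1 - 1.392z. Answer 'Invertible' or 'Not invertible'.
\text{Not invertible}

The MA(q) characteristic polynomial is P(z) = 1 - 1.392z.
Invertibility requires all roots to lie outside the unit circle, i.e. |z| > 1 for every root.
This is linear in z: 1 + (-1.392) z = 0  =>  z = -1/(-1.392) = 0.718391,  |z| = 0.718391.
Moduli of all roots: 0.7184.
All moduli strictly greater than 1? No.
Verdict: Not invertible.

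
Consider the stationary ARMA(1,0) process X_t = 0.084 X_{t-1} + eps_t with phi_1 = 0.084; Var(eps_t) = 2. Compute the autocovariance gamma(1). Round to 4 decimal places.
\gamma(1) = 0.1692

Multiply the model equation by X_{t-k} and take expectations. With theta_0 = psi_0 = 1 and psi_j the MA(infinity) weights, this gives
  gamma(k) - sum_i phi_i gamma(k-i) = c_k,
  c_k = sigma^2 * sum_{j=k..q} theta_j psi_{j-k}   (c_k = 0 for k > q),
using gamma(-m) = gamma(m).
Pure AR (q = 0): c_0 = sigma^2 = 2, c_k = 0 for k >= 1.
Equations for k = 0 and k = 1 (AR order 1):
  gamma(0) = phi_1 gamma(1) + c_0
  gamma(1) = phi_1 gamma(0) + c_1
Substituting the second into the first: gamma(0) (1 - phi_1^2) = c_0 + phi_1 c_1, so
  gamma(0) = c_0 / (1 - phi_1^2) = 2 / (1 - (0.084)^2) = 2 / 0.992944 = 2.014212.
  gamma(1) = phi_1 gamma(0) = (0.084)(2.014212) = 0.169194.
Therefore gamma(1) = 0.1692 (to 4 decimal places).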